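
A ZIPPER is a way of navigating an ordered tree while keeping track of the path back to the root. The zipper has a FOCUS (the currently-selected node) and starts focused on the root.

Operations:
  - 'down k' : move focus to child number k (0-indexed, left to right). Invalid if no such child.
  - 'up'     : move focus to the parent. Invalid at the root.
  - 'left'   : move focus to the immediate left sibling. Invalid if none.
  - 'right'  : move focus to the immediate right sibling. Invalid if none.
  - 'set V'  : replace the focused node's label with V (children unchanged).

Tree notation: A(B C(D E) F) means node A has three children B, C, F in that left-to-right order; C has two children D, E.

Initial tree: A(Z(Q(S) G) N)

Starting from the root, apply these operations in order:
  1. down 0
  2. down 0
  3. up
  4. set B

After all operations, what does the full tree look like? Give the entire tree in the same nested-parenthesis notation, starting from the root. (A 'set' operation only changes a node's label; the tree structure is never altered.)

Step 1 (down 0): focus=Z path=0 depth=1 children=['Q', 'G'] left=[] right=['N'] parent=A
Step 2 (down 0): focus=Q path=0/0 depth=2 children=['S'] left=[] right=['G'] parent=Z
Step 3 (up): focus=Z path=0 depth=1 children=['Q', 'G'] left=[] right=['N'] parent=A
Step 4 (set B): focus=B path=0 depth=1 children=['Q', 'G'] left=[] right=['N'] parent=A

Answer: A(B(Q(S) G) N)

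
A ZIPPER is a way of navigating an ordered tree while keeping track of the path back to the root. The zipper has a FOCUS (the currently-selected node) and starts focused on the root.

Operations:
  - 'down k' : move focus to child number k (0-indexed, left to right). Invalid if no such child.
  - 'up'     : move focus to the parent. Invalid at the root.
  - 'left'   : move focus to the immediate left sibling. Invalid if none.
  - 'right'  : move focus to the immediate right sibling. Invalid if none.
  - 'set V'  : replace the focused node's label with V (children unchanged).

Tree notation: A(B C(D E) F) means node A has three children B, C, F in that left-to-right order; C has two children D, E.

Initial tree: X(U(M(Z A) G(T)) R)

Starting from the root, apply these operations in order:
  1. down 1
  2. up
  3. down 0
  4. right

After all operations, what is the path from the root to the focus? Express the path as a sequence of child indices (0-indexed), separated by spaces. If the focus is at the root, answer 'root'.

Answer: 1

Derivation:
Step 1 (down 1): focus=R path=1 depth=1 children=[] left=['U'] right=[] parent=X
Step 2 (up): focus=X path=root depth=0 children=['U', 'R'] (at root)
Step 3 (down 0): focus=U path=0 depth=1 children=['M', 'G'] left=[] right=['R'] parent=X
Step 4 (right): focus=R path=1 depth=1 children=[] left=['U'] right=[] parent=X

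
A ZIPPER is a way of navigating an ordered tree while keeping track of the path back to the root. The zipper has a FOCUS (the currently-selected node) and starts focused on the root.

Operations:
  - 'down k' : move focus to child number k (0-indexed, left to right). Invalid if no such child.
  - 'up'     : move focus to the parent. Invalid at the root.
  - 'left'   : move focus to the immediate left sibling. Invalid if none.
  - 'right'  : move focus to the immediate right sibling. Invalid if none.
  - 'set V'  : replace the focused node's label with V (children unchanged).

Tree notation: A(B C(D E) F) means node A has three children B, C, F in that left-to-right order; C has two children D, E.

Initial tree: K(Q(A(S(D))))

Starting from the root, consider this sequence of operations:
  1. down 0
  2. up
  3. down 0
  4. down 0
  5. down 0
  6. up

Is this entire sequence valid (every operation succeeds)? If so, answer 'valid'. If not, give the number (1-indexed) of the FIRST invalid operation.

Step 1 (down 0): focus=Q path=0 depth=1 children=['A'] left=[] right=[] parent=K
Step 2 (up): focus=K path=root depth=0 children=['Q'] (at root)
Step 3 (down 0): focus=Q path=0 depth=1 children=['A'] left=[] right=[] parent=K
Step 4 (down 0): focus=A path=0/0 depth=2 children=['S'] left=[] right=[] parent=Q
Step 5 (down 0): focus=S path=0/0/0 depth=3 children=['D'] left=[] right=[] parent=A
Step 6 (up): focus=A path=0/0 depth=2 children=['S'] left=[] right=[] parent=Q

Answer: valid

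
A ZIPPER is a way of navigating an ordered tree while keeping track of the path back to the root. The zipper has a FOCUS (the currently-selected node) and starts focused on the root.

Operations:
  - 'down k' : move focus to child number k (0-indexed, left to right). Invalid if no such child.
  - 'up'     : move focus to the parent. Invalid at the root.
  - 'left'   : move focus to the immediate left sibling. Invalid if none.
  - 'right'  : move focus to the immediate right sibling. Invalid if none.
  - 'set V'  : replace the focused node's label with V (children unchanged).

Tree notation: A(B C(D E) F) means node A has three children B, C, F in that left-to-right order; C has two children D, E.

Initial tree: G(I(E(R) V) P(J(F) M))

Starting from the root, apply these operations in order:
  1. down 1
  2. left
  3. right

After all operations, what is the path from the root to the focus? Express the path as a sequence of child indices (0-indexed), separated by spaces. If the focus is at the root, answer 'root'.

Answer: 1

Derivation:
Step 1 (down 1): focus=P path=1 depth=1 children=['J', 'M'] left=['I'] right=[] parent=G
Step 2 (left): focus=I path=0 depth=1 children=['E', 'V'] left=[] right=['P'] parent=G
Step 3 (right): focus=P path=1 depth=1 children=['J', 'M'] left=['I'] right=[] parent=G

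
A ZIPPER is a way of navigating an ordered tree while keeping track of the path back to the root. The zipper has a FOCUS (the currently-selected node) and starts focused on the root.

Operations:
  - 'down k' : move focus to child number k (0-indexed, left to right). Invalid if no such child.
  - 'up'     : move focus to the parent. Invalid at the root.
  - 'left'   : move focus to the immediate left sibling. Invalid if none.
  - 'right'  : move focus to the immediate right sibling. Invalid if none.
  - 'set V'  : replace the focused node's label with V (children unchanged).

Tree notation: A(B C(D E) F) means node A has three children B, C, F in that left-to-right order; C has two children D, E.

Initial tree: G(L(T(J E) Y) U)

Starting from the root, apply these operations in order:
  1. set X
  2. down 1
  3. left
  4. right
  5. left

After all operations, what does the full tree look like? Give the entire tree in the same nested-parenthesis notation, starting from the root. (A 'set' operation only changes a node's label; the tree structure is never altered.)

Answer: X(L(T(J E) Y) U)

Derivation:
Step 1 (set X): focus=X path=root depth=0 children=['L', 'U'] (at root)
Step 2 (down 1): focus=U path=1 depth=1 children=[] left=['L'] right=[] parent=X
Step 3 (left): focus=L path=0 depth=1 children=['T', 'Y'] left=[] right=['U'] parent=X
Step 4 (right): focus=U path=1 depth=1 children=[] left=['L'] right=[] parent=X
Step 5 (left): focus=L path=0 depth=1 children=['T', 'Y'] left=[] right=['U'] parent=X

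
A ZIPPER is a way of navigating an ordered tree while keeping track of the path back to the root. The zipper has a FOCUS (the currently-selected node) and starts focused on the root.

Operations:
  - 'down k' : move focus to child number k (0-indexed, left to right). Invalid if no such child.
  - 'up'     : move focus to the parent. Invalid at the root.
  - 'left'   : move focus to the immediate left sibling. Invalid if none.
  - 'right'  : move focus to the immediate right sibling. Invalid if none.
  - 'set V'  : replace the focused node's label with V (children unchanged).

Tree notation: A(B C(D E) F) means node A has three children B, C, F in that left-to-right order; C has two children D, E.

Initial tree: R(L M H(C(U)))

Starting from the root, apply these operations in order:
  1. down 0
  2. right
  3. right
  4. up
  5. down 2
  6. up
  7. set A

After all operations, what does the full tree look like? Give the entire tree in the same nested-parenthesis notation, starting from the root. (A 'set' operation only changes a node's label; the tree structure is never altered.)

Step 1 (down 0): focus=L path=0 depth=1 children=[] left=[] right=['M', 'H'] parent=R
Step 2 (right): focus=M path=1 depth=1 children=[] left=['L'] right=['H'] parent=R
Step 3 (right): focus=H path=2 depth=1 children=['C'] left=['L', 'M'] right=[] parent=R
Step 4 (up): focus=R path=root depth=0 children=['L', 'M', 'H'] (at root)
Step 5 (down 2): focus=H path=2 depth=1 children=['C'] left=['L', 'M'] right=[] parent=R
Step 6 (up): focus=R path=root depth=0 children=['L', 'M', 'H'] (at root)
Step 7 (set A): focus=A path=root depth=0 children=['L', 'M', 'H'] (at root)

Answer: A(L M H(C(U)))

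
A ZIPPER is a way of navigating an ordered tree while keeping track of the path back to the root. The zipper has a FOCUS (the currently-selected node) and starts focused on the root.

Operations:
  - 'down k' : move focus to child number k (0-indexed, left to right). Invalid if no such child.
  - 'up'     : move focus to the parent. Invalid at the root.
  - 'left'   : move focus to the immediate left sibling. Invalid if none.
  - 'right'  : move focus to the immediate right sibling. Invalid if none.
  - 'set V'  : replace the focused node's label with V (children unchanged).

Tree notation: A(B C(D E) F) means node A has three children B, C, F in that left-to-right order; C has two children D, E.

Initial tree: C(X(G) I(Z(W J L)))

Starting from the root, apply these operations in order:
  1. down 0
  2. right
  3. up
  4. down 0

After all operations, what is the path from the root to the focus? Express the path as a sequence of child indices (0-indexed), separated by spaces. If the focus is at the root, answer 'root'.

Step 1 (down 0): focus=X path=0 depth=1 children=['G'] left=[] right=['I'] parent=C
Step 2 (right): focus=I path=1 depth=1 children=['Z'] left=['X'] right=[] parent=C
Step 3 (up): focus=C path=root depth=0 children=['X', 'I'] (at root)
Step 4 (down 0): focus=X path=0 depth=1 children=['G'] left=[] right=['I'] parent=C

Answer: 0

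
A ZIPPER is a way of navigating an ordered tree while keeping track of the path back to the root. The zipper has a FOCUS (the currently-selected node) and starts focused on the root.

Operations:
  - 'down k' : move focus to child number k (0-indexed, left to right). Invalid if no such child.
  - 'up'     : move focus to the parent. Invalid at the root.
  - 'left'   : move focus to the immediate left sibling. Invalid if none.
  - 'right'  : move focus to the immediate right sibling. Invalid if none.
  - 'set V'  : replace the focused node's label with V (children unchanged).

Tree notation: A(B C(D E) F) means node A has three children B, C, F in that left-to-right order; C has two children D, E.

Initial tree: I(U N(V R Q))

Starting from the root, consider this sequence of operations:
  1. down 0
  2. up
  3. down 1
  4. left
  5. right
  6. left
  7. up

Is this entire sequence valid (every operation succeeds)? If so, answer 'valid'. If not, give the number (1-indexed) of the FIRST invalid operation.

Step 1 (down 0): focus=U path=0 depth=1 children=[] left=[] right=['N'] parent=I
Step 2 (up): focus=I path=root depth=0 children=['U', 'N'] (at root)
Step 3 (down 1): focus=N path=1 depth=1 children=['V', 'R', 'Q'] left=['U'] right=[] parent=I
Step 4 (left): focus=U path=0 depth=1 children=[] left=[] right=['N'] parent=I
Step 5 (right): focus=N path=1 depth=1 children=['V', 'R', 'Q'] left=['U'] right=[] parent=I
Step 6 (left): focus=U path=0 depth=1 children=[] left=[] right=['N'] parent=I
Step 7 (up): focus=I path=root depth=0 children=['U', 'N'] (at root)

Answer: valid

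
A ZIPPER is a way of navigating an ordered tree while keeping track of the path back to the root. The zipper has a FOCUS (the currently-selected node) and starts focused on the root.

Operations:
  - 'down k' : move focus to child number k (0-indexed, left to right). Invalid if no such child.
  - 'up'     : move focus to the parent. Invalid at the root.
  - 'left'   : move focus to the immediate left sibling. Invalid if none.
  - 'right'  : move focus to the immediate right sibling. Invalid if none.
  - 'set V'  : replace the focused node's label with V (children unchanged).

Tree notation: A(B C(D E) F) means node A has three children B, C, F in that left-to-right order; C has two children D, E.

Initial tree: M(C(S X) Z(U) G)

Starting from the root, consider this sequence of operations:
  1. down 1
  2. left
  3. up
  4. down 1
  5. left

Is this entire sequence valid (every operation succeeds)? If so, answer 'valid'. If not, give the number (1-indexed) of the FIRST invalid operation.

Answer: valid

Derivation:
Step 1 (down 1): focus=Z path=1 depth=1 children=['U'] left=['C'] right=['G'] parent=M
Step 2 (left): focus=C path=0 depth=1 children=['S', 'X'] left=[] right=['Z', 'G'] parent=M
Step 3 (up): focus=M path=root depth=0 children=['C', 'Z', 'G'] (at root)
Step 4 (down 1): focus=Z path=1 depth=1 children=['U'] left=['C'] right=['G'] parent=M
Step 5 (left): focus=C path=0 depth=1 children=['S', 'X'] left=[] right=['Z', 'G'] parent=M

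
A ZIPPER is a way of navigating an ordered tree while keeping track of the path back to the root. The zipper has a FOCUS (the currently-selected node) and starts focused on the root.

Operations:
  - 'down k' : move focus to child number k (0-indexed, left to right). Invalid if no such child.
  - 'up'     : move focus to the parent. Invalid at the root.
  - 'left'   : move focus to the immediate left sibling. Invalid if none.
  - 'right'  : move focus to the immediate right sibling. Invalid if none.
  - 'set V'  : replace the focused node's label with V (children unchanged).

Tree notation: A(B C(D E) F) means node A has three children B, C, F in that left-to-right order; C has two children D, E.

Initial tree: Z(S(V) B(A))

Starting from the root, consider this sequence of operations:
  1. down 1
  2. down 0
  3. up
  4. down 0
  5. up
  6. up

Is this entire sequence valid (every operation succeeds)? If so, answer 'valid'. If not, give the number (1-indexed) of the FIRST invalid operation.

Answer: valid

Derivation:
Step 1 (down 1): focus=B path=1 depth=1 children=['A'] left=['S'] right=[] parent=Z
Step 2 (down 0): focus=A path=1/0 depth=2 children=[] left=[] right=[] parent=B
Step 3 (up): focus=B path=1 depth=1 children=['A'] left=['S'] right=[] parent=Z
Step 4 (down 0): focus=A path=1/0 depth=2 children=[] left=[] right=[] parent=B
Step 5 (up): focus=B path=1 depth=1 children=['A'] left=['S'] right=[] parent=Z
Step 6 (up): focus=Z path=root depth=0 children=['S', 'B'] (at root)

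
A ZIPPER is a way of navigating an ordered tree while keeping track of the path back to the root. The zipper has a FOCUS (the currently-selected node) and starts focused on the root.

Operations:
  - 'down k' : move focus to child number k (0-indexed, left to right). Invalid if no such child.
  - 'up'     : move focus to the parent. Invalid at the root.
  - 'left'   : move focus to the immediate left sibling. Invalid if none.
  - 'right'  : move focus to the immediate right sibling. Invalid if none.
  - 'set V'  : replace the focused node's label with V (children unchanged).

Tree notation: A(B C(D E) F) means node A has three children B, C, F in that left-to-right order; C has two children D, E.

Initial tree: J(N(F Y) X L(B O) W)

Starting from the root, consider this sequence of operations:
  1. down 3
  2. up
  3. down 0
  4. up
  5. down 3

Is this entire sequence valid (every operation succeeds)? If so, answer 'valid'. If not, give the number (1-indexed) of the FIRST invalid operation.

Step 1 (down 3): focus=W path=3 depth=1 children=[] left=['N', 'X', 'L'] right=[] parent=J
Step 2 (up): focus=J path=root depth=0 children=['N', 'X', 'L', 'W'] (at root)
Step 3 (down 0): focus=N path=0 depth=1 children=['F', 'Y'] left=[] right=['X', 'L', 'W'] parent=J
Step 4 (up): focus=J path=root depth=0 children=['N', 'X', 'L', 'W'] (at root)
Step 5 (down 3): focus=W path=3 depth=1 children=[] left=['N', 'X', 'L'] right=[] parent=J

Answer: valid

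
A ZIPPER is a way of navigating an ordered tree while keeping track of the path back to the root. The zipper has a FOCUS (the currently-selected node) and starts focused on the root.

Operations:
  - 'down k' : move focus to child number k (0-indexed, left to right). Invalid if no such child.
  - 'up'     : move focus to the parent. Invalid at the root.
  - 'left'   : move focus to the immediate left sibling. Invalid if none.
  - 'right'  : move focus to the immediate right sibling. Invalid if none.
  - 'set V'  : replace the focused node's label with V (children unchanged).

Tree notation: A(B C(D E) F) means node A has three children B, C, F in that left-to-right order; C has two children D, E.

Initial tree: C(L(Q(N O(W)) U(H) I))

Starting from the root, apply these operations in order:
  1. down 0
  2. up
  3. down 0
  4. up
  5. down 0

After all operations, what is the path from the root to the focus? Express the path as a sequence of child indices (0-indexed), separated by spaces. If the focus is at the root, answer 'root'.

Answer: 0

Derivation:
Step 1 (down 0): focus=L path=0 depth=1 children=['Q', 'U', 'I'] left=[] right=[] parent=C
Step 2 (up): focus=C path=root depth=0 children=['L'] (at root)
Step 3 (down 0): focus=L path=0 depth=1 children=['Q', 'U', 'I'] left=[] right=[] parent=C
Step 4 (up): focus=C path=root depth=0 children=['L'] (at root)
Step 5 (down 0): focus=L path=0 depth=1 children=['Q', 'U', 'I'] left=[] right=[] parent=C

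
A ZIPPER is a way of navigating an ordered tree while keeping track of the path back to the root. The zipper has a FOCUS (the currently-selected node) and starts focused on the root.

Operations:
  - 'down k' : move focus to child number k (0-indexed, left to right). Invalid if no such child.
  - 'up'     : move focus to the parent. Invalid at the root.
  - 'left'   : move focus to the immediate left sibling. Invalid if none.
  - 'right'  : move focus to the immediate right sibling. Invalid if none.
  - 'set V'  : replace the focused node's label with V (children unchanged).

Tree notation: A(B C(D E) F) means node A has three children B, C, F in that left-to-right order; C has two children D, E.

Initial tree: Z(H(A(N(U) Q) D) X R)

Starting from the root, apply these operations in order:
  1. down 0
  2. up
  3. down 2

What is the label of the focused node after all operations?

Step 1 (down 0): focus=H path=0 depth=1 children=['A', 'D'] left=[] right=['X', 'R'] parent=Z
Step 2 (up): focus=Z path=root depth=0 children=['H', 'X', 'R'] (at root)
Step 3 (down 2): focus=R path=2 depth=1 children=[] left=['H', 'X'] right=[] parent=Z

Answer: R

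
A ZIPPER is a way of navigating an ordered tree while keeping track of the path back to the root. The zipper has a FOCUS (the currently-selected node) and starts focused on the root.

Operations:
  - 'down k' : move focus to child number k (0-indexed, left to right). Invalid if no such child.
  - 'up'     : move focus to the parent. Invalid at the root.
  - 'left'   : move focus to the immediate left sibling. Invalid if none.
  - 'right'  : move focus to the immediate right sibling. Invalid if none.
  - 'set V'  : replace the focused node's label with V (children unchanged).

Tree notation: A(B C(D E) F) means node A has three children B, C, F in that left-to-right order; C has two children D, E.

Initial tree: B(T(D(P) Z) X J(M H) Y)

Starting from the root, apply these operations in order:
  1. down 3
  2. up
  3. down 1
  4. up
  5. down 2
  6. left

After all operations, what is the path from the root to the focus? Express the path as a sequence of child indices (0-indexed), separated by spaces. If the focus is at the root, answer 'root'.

Answer: 1

Derivation:
Step 1 (down 3): focus=Y path=3 depth=1 children=[] left=['T', 'X', 'J'] right=[] parent=B
Step 2 (up): focus=B path=root depth=0 children=['T', 'X', 'J', 'Y'] (at root)
Step 3 (down 1): focus=X path=1 depth=1 children=[] left=['T'] right=['J', 'Y'] parent=B
Step 4 (up): focus=B path=root depth=0 children=['T', 'X', 'J', 'Y'] (at root)
Step 5 (down 2): focus=J path=2 depth=1 children=['M', 'H'] left=['T', 'X'] right=['Y'] parent=B
Step 6 (left): focus=X path=1 depth=1 children=[] left=['T'] right=['J', 'Y'] parent=B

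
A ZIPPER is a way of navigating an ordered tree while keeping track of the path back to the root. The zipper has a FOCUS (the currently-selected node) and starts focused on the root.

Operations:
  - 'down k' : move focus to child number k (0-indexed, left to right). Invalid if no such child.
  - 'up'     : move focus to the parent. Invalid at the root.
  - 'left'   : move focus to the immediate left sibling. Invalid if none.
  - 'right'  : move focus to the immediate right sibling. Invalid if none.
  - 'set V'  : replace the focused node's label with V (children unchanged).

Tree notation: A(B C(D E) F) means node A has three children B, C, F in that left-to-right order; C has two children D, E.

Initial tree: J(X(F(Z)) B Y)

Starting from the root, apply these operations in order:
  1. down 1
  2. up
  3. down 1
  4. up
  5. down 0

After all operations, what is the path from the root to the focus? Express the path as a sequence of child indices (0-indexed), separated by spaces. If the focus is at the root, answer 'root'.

Answer: 0

Derivation:
Step 1 (down 1): focus=B path=1 depth=1 children=[] left=['X'] right=['Y'] parent=J
Step 2 (up): focus=J path=root depth=0 children=['X', 'B', 'Y'] (at root)
Step 3 (down 1): focus=B path=1 depth=1 children=[] left=['X'] right=['Y'] parent=J
Step 4 (up): focus=J path=root depth=0 children=['X', 'B', 'Y'] (at root)
Step 5 (down 0): focus=X path=0 depth=1 children=['F'] left=[] right=['B', 'Y'] parent=J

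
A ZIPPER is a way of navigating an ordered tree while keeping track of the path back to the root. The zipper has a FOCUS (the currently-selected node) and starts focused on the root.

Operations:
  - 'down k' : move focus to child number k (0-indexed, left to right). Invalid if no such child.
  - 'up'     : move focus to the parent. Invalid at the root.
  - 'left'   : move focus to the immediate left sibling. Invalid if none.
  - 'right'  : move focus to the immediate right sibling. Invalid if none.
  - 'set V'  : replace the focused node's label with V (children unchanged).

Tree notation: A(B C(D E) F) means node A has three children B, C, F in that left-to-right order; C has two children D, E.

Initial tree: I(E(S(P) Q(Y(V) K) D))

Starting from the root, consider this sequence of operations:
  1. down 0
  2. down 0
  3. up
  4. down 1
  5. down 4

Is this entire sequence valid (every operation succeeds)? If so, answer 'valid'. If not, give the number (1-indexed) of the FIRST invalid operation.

Answer: 5

Derivation:
Step 1 (down 0): focus=E path=0 depth=1 children=['S', 'Q', 'D'] left=[] right=[] parent=I
Step 2 (down 0): focus=S path=0/0 depth=2 children=['P'] left=[] right=['Q', 'D'] parent=E
Step 3 (up): focus=E path=0 depth=1 children=['S', 'Q', 'D'] left=[] right=[] parent=I
Step 4 (down 1): focus=Q path=0/1 depth=2 children=['Y', 'K'] left=['S'] right=['D'] parent=E
Step 5 (down 4): INVALID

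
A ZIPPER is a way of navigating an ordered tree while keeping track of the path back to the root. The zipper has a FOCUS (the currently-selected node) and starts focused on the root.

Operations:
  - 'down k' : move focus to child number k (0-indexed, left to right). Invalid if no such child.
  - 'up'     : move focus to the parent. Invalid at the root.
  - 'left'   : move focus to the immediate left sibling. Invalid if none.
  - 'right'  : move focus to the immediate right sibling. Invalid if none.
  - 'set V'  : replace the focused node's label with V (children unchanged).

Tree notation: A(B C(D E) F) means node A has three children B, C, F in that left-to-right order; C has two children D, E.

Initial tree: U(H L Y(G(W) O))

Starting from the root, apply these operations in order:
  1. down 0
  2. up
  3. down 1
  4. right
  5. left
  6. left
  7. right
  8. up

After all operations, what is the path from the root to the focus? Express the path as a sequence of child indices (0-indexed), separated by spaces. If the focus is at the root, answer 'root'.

Answer: root

Derivation:
Step 1 (down 0): focus=H path=0 depth=1 children=[] left=[] right=['L', 'Y'] parent=U
Step 2 (up): focus=U path=root depth=0 children=['H', 'L', 'Y'] (at root)
Step 3 (down 1): focus=L path=1 depth=1 children=[] left=['H'] right=['Y'] parent=U
Step 4 (right): focus=Y path=2 depth=1 children=['G', 'O'] left=['H', 'L'] right=[] parent=U
Step 5 (left): focus=L path=1 depth=1 children=[] left=['H'] right=['Y'] parent=U
Step 6 (left): focus=H path=0 depth=1 children=[] left=[] right=['L', 'Y'] parent=U
Step 7 (right): focus=L path=1 depth=1 children=[] left=['H'] right=['Y'] parent=U
Step 8 (up): focus=U path=root depth=0 children=['H', 'L', 'Y'] (at root)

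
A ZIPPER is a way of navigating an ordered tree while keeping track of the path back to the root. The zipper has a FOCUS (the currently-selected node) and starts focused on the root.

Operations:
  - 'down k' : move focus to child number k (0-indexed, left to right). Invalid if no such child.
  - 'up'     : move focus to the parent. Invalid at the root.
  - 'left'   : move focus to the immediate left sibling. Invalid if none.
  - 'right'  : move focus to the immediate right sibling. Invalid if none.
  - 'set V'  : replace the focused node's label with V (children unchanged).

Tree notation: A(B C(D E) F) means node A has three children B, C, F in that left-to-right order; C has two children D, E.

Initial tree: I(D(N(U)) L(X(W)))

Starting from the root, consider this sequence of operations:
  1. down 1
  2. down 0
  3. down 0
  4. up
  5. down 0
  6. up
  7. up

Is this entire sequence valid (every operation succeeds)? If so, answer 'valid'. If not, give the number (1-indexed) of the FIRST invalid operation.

Step 1 (down 1): focus=L path=1 depth=1 children=['X'] left=['D'] right=[] parent=I
Step 2 (down 0): focus=X path=1/0 depth=2 children=['W'] left=[] right=[] parent=L
Step 3 (down 0): focus=W path=1/0/0 depth=3 children=[] left=[] right=[] parent=X
Step 4 (up): focus=X path=1/0 depth=2 children=['W'] left=[] right=[] parent=L
Step 5 (down 0): focus=W path=1/0/0 depth=3 children=[] left=[] right=[] parent=X
Step 6 (up): focus=X path=1/0 depth=2 children=['W'] left=[] right=[] parent=L
Step 7 (up): focus=L path=1 depth=1 children=['X'] left=['D'] right=[] parent=I

Answer: valid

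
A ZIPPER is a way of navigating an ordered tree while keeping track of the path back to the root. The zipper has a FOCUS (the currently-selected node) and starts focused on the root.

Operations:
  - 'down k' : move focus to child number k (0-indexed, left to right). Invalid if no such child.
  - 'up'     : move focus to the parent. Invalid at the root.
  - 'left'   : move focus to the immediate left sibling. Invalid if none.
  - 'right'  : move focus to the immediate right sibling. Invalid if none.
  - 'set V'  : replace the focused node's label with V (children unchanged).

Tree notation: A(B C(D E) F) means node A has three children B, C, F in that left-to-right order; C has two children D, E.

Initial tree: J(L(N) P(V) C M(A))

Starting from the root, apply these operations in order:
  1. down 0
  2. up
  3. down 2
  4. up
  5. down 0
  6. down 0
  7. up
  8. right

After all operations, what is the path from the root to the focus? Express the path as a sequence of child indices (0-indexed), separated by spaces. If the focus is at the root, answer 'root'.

Step 1 (down 0): focus=L path=0 depth=1 children=['N'] left=[] right=['P', 'C', 'M'] parent=J
Step 2 (up): focus=J path=root depth=0 children=['L', 'P', 'C', 'M'] (at root)
Step 3 (down 2): focus=C path=2 depth=1 children=[] left=['L', 'P'] right=['M'] parent=J
Step 4 (up): focus=J path=root depth=0 children=['L', 'P', 'C', 'M'] (at root)
Step 5 (down 0): focus=L path=0 depth=1 children=['N'] left=[] right=['P', 'C', 'M'] parent=J
Step 6 (down 0): focus=N path=0/0 depth=2 children=[] left=[] right=[] parent=L
Step 7 (up): focus=L path=0 depth=1 children=['N'] left=[] right=['P', 'C', 'M'] parent=J
Step 8 (right): focus=P path=1 depth=1 children=['V'] left=['L'] right=['C', 'M'] parent=J

Answer: 1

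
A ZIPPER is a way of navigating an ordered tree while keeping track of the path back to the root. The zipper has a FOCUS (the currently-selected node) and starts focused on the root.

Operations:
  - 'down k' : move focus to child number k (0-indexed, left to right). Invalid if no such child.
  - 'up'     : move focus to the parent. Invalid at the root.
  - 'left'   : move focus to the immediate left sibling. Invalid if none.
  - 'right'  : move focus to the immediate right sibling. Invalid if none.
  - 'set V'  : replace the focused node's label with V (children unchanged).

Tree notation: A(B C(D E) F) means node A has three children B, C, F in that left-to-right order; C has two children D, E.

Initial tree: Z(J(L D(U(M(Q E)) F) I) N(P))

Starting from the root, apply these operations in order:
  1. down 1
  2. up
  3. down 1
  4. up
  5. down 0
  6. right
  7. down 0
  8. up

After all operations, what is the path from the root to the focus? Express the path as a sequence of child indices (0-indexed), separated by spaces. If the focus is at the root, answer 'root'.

Answer: 1

Derivation:
Step 1 (down 1): focus=N path=1 depth=1 children=['P'] left=['J'] right=[] parent=Z
Step 2 (up): focus=Z path=root depth=0 children=['J', 'N'] (at root)
Step 3 (down 1): focus=N path=1 depth=1 children=['P'] left=['J'] right=[] parent=Z
Step 4 (up): focus=Z path=root depth=0 children=['J', 'N'] (at root)
Step 5 (down 0): focus=J path=0 depth=1 children=['L', 'D', 'I'] left=[] right=['N'] parent=Z
Step 6 (right): focus=N path=1 depth=1 children=['P'] left=['J'] right=[] parent=Z
Step 7 (down 0): focus=P path=1/0 depth=2 children=[] left=[] right=[] parent=N
Step 8 (up): focus=N path=1 depth=1 children=['P'] left=['J'] right=[] parent=Z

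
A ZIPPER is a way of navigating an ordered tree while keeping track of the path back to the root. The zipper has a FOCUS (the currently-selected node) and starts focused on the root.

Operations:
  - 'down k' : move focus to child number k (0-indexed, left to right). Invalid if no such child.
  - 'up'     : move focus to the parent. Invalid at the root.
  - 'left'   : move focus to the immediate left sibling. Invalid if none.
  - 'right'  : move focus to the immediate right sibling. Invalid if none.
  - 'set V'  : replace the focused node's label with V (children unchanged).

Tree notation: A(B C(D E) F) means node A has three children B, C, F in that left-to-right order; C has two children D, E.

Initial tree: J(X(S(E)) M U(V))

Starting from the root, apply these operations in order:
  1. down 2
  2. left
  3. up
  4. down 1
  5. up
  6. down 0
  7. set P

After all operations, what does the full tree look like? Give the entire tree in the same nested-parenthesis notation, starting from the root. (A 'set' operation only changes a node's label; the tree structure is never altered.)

Step 1 (down 2): focus=U path=2 depth=1 children=['V'] left=['X', 'M'] right=[] parent=J
Step 2 (left): focus=M path=1 depth=1 children=[] left=['X'] right=['U'] parent=J
Step 3 (up): focus=J path=root depth=0 children=['X', 'M', 'U'] (at root)
Step 4 (down 1): focus=M path=1 depth=1 children=[] left=['X'] right=['U'] parent=J
Step 5 (up): focus=J path=root depth=0 children=['X', 'M', 'U'] (at root)
Step 6 (down 0): focus=X path=0 depth=1 children=['S'] left=[] right=['M', 'U'] parent=J
Step 7 (set P): focus=P path=0 depth=1 children=['S'] left=[] right=['M', 'U'] parent=J

Answer: J(P(S(E)) M U(V))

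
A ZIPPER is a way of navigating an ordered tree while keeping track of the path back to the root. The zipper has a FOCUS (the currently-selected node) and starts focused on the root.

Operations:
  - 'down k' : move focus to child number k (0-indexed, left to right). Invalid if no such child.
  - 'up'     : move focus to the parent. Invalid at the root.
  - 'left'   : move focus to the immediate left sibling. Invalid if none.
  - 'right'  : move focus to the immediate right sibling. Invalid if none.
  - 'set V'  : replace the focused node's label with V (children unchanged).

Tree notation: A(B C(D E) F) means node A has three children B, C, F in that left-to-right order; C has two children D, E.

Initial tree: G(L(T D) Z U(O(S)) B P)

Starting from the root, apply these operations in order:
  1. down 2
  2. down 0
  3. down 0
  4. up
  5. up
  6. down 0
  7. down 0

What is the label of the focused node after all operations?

Answer: S

Derivation:
Step 1 (down 2): focus=U path=2 depth=1 children=['O'] left=['L', 'Z'] right=['B', 'P'] parent=G
Step 2 (down 0): focus=O path=2/0 depth=2 children=['S'] left=[] right=[] parent=U
Step 3 (down 0): focus=S path=2/0/0 depth=3 children=[] left=[] right=[] parent=O
Step 4 (up): focus=O path=2/0 depth=2 children=['S'] left=[] right=[] parent=U
Step 5 (up): focus=U path=2 depth=1 children=['O'] left=['L', 'Z'] right=['B', 'P'] parent=G
Step 6 (down 0): focus=O path=2/0 depth=2 children=['S'] left=[] right=[] parent=U
Step 7 (down 0): focus=S path=2/0/0 depth=3 children=[] left=[] right=[] parent=O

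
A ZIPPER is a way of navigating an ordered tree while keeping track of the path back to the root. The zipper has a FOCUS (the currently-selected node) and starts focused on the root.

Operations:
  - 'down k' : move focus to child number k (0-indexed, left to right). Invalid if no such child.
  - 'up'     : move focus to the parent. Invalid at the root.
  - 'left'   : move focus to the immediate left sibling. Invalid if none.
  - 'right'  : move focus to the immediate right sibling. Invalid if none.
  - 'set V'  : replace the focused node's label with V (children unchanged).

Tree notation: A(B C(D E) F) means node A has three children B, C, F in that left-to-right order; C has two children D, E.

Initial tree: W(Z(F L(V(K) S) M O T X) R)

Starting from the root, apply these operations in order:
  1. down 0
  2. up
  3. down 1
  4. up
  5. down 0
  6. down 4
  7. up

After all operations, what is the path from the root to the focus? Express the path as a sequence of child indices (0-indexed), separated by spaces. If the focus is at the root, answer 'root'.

Step 1 (down 0): focus=Z path=0 depth=1 children=['F', 'L', 'M', 'O', 'T', 'X'] left=[] right=['R'] parent=W
Step 2 (up): focus=W path=root depth=0 children=['Z', 'R'] (at root)
Step 3 (down 1): focus=R path=1 depth=1 children=[] left=['Z'] right=[] parent=W
Step 4 (up): focus=W path=root depth=0 children=['Z', 'R'] (at root)
Step 5 (down 0): focus=Z path=0 depth=1 children=['F', 'L', 'M', 'O', 'T', 'X'] left=[] right=['R'] parent=W
Step 6 (down 4): focus=T path=0/4 depth=2 children=[] left=['F', 'L', 'M', 'O'] right=['X'] parent=Z
Step 7 (up): focus=Z path=0 depth=1 children=['F', 'L', 'M', 'O', 'T', 'X'] left=[] right=['R'] parent=W

Answer: 0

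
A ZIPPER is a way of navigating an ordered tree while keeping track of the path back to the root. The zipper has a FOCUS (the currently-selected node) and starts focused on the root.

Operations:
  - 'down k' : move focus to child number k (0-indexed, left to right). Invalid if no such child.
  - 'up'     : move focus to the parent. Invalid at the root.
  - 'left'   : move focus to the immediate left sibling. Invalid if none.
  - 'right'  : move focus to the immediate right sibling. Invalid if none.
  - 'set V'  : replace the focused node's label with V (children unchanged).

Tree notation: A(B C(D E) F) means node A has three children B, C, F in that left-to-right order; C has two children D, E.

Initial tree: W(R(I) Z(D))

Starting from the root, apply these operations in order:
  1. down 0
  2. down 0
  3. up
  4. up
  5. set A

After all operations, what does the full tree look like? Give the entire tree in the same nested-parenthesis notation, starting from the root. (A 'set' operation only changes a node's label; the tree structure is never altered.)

Answer: A(R(I) Z(D))

Derivation:
Step 1 (down 0): focus=R path=0 depth=1 children=['I'] left=[] right=['Z'] parent=W
Step 2 (down 0): focus=I path=0/0 depth=2 children=[] left=[] right=[] parent=R
Step 3 (up): focus=R path=0 depth=1 children=['I'] left=[] right=['Z'] parent=W
Step 4 (up): focus=W path=root depth=0 children=['R', 'Z'] (at root)
Step 5 (set A): focus=A path=root depth=0 children=['R', 'Z'] (at root)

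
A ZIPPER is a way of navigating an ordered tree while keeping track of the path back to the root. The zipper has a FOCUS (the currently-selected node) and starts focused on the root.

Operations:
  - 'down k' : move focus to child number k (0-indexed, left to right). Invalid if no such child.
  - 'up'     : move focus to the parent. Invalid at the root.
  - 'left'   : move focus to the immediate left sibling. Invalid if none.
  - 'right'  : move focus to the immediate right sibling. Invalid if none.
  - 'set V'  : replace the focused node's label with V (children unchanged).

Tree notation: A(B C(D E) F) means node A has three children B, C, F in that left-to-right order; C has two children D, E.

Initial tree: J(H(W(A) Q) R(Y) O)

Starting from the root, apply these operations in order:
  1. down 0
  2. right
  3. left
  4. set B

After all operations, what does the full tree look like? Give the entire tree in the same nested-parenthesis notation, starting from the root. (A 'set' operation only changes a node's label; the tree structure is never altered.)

Answer: J(B(W(A) Q) R(Y) O)

Derivation:
Step 1 (down 0): focus=H path=0 depth=1 children=['W', 'Q'] left=[] right=['R', 'O'] parent=J
Step 2 (right): focus=R path=1 depth=1 children=['Y'] left=['H'] right=['O'] parent=J
Step 3 (left): focus=H path=0 depth=1 children=['W', 'Q'] left=[] right=['R', 'O'] parent=J
Step 4 (set B): focus=B path=0 depth=1 children=['W', 'Q'] left=[] right=['R', 'O'] parent=J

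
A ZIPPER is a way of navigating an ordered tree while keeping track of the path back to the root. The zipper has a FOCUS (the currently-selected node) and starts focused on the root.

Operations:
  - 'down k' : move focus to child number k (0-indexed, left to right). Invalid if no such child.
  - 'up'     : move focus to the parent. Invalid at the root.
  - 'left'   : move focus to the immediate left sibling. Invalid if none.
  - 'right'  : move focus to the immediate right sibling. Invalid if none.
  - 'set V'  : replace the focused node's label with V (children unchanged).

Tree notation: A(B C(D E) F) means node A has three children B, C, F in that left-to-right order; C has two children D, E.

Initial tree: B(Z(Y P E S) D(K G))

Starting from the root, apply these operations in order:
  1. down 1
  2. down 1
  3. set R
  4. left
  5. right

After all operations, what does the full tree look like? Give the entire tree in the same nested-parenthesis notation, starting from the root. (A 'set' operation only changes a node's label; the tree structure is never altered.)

Answer: B(Z(Y P E S) D(K R))

Derivation:
Step 1 (down 1): focus=D path=1 depth=1 children=['K', 'G'] left=['Z'] right=[] parent=B
Step 2 (down 1): focus=G path=1/1 depth=2 children=[] left=['K'] right=[] parent=D
Step 3 (set R): focus=R path=1/1 depth=2 children=[] left=['K'] right=[] parent=D
Step 4 (left): focus=K path=1/0 depth=2 children=[] left=[] right=['R'] parent=D
Step 5 (right): focus=R path=1/1 depth=2 children=[] left=['K'] right=[] parent=D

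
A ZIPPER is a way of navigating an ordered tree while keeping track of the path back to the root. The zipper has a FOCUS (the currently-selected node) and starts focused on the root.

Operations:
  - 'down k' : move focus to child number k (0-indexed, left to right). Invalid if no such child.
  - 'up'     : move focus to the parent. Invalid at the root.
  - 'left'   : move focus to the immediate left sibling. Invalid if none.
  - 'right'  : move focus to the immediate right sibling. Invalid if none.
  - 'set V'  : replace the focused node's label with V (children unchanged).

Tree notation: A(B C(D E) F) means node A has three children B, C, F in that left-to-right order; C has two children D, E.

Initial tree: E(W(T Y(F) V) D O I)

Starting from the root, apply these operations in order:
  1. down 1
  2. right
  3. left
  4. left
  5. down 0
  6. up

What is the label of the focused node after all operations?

Step 1 (down 1): focus=D path=1 depth=1 children=[] left=['W'] right=['O', 'I'] parent=E
Step 2 (right): focus=O path=2 depth=1 children=[] left=['W', 'D'] right=['I'] parent=E
Step 3 (left): focus=D path=1 depth=1 children=[] left=['W'] right=['O', 'I'] parent=E
Step 4 (left): focus=W path=0 depth=1 children=['T', 'Y', 'V'] left=[] right=['D', 'O', 'I'] parent=E
Step 5 (down 0): focus=T path=0/0 depth=2 children=[] left=[] right=['Y', 'V'] parent=W
Step 6 (up): focus=W path=0 depth=1 children=['T', 'Y', 'V'] left=[] right=['D', 'O', 'I'] parent=E

Answer: W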